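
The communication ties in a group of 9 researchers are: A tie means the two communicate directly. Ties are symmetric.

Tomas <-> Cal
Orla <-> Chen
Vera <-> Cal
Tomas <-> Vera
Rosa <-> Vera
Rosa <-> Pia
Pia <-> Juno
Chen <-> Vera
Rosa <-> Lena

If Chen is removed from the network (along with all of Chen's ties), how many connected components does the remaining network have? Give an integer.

Without Chen, the remaining ties split the others into: {Cal, Juno, Lena, Pia, Rosa, Tomas, Vera}; {Orla}.
That's 2 separate components.

2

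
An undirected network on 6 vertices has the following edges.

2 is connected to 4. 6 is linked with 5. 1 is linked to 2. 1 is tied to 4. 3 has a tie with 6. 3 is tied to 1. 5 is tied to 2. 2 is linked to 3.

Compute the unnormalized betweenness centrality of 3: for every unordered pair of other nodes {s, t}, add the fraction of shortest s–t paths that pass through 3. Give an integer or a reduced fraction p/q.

13/6

Pairs whose geodesics pass through 3 — 1–6: 1; 4–6: 2/3; 2–6: 1/2.
All other pairs contribute 0.
Summing the contributions gives betweenness(3) = 13/6.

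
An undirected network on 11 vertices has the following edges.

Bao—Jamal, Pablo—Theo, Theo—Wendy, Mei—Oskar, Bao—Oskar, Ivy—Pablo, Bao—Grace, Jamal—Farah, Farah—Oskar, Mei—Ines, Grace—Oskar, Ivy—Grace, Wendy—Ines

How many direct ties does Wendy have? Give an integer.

2

Wendy is directly tied to Ines and Theo. That is 2 neighbors, so the degree of Wendy is 2.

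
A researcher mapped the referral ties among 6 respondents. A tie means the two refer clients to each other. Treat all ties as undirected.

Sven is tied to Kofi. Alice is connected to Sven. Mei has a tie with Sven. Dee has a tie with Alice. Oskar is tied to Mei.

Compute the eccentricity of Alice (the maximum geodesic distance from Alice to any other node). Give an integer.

3

Distances from Alice: Dee:1, Kofi:2, Mei:2, Oskar:3, Sven:1.
The largest is 3 (to Oskar), so the eccentricity of Alice is 3.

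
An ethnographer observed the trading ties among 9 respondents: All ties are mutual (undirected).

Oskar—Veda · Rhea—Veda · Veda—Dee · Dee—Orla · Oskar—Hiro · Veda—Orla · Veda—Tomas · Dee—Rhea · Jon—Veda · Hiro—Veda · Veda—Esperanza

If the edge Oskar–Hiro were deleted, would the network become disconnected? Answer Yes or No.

No

Even without that edge, Oskar still reaches Hiro via Oskar – Veda – Hiro, so the network stays connected. Not a bridge.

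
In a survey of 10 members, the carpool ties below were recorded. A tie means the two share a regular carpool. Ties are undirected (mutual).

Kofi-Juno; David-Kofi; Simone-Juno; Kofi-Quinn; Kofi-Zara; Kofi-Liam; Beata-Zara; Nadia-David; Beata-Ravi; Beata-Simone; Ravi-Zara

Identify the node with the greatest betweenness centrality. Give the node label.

Kofi

Unnormalized betweenness of each node: Beata:5/2, David:8, Juno:5, Kofi:53/2, Liam:0, Nadia:0, Quinn:0, Ravi:0, Simone:3/2, Zara:21/2.
Kofi has the largest value, 53/2, making it the main broker — the node through which the most shortest paths run.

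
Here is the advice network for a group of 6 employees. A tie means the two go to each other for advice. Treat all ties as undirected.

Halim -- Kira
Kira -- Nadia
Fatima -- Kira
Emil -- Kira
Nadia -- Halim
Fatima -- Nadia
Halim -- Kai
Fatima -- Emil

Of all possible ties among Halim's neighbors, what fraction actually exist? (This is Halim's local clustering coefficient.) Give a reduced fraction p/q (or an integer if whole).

Halim's neighbors: Kai, Kira, and Nadia (k = 3).
Possible neighbor pairs: C(3,2) = 3. Edges among them: Kira–Nadia → e = 1.
Clustering(Halim) = 1/3.

1/3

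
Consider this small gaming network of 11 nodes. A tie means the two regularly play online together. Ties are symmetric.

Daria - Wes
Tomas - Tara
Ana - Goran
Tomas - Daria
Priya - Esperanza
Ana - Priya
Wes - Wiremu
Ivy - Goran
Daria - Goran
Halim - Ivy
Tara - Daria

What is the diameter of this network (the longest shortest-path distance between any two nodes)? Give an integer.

6

Eccentricity of each node (its greatest distance to any other): Ana:4, Daria:4, Esperanza:6, Goran:3, Halim:5, Ivy:4, Priya:5, Tara:5, Tomas:5, Wes:5, Wiremu:6.
The maximum eccentricity is 6, realized for instance by the pair Wiremu–Esperanza via Wiremu – Wes – Daria – Goran – Ana – Priya – Esperanza. So the diameter is 6.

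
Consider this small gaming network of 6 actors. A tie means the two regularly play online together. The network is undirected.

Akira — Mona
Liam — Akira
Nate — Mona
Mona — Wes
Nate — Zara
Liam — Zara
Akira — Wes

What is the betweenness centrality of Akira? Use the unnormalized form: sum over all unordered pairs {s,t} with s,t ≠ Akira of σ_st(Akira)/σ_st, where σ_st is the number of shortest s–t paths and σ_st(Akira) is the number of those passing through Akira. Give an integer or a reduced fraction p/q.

5/2

Pairs whose geodesics pass through Akira — Wes–Liam: 1; Wes–Zara: 1/2; Liam–Mona: 1.
All other pairs contribute 0.
Summing the contributions gives betweenness(Akira) = 5/2.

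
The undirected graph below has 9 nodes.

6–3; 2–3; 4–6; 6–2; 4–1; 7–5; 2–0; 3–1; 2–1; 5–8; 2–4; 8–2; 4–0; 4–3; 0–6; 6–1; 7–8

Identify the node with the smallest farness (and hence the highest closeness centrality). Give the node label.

Farness (sum of distances to all others) for each node — 0:15, 1:14, 2:10, 3:14, 4:13, 5:19, 6:13, 7:19, 8:13.
The smallest farness is 10, for 2, so 2 has the highest closeness.

2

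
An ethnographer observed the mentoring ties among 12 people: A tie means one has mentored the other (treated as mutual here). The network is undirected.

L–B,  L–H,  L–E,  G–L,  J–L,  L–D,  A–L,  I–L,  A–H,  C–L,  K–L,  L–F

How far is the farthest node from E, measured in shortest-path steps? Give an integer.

Distances from E: A:2, B:2, C:2, D:2, F:2, G:2, H:2, I:2, J:2, K:2, L:1.
The largest is 2 (to A, C, K, J, G, B, H, D, F, and I), so the eccentricity of E is 2.

2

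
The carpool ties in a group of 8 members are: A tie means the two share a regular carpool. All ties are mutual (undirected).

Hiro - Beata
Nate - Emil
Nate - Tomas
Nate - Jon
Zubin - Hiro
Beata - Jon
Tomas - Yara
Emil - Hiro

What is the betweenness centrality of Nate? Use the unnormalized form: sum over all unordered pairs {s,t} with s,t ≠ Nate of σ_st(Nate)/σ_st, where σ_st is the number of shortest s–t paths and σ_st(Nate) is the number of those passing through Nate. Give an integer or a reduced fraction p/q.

Pairs whose geodesics pass through Nate — Jon–Yara: 1; Jon–Tomas: 1; Jon–Emil: 1; Zubin–Yara: 1; Zubin–Tomas: 1; Yara–Beata: 1; Yara–Hiro: 1; Yara–Emil: 1; Beata–Tomas: 1; Tomas–Hiro: 1; Tomas–Emil: 1.
All other pairs contribute 0.
Summing the contributions gives betweenness(Nate) = 11.

11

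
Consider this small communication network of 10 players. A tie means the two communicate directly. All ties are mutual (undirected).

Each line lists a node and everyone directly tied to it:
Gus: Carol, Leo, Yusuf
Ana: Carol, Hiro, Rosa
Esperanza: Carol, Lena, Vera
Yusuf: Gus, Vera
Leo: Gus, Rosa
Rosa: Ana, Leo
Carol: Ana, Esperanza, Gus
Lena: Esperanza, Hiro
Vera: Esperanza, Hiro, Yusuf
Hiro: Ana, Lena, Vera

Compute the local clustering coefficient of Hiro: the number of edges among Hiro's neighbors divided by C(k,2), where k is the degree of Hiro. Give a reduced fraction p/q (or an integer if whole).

Hiro's neighbors: Ana, Lena, and Vera (k = 3).
Possible neighbor pairs: C(3,2) = 3. Edges among them: none → e = 0.
Clustering(Hiro) = 0/3 = 0.

0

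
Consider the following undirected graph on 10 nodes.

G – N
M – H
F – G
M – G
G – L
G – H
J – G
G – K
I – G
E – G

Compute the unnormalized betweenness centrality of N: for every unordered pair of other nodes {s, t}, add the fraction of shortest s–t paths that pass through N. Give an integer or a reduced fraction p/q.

0

No shortest path between any pair of other nodes passes through N.
Summing the contributions gives betweenness(N) = 0.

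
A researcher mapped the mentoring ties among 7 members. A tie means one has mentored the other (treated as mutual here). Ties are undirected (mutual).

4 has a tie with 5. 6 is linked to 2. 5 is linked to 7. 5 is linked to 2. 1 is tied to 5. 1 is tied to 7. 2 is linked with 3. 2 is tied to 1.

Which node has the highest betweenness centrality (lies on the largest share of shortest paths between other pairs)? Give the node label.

Unnormalized betweenness of each node: 1:3/2, 2:9, 3:0, 4:0, 5:13/2, 6:0, 7:0.
2 has the largest value, 9, making it the main broker — the node through which the most shortest paths run.

2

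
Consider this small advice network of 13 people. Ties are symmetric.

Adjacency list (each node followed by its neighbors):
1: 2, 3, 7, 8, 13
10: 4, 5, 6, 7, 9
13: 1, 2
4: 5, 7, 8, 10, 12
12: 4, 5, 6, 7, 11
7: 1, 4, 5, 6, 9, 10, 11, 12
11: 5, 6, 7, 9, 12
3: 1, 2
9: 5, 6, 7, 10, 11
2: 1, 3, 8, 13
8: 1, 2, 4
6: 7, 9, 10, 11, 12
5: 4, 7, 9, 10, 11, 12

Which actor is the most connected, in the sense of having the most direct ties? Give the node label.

Degrees — 1:5, 2:4, 3:2, 4:5, 5:6, 6:5, 7:8, 8:3, 9:5, 10:5, 11:5, 12:5, 13:2.
The maximum is 8, attained only by 7.

7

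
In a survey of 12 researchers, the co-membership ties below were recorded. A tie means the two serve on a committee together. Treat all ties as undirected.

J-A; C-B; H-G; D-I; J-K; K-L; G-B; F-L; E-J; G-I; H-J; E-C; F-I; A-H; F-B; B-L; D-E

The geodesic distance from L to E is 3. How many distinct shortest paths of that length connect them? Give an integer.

The shortest distance is 3. The length-3 paths are: L–K–J–E; L–B–C–E.
That gives 2 distinct shortest paths.

2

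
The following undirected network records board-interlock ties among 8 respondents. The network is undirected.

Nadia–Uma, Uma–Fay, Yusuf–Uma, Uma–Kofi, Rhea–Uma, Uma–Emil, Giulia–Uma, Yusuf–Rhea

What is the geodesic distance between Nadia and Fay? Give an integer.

One shortest route is Nadia – Uma – Fay, which uses 2 edges, and Nadia and Fay are not directly tied, so nothing shorter exists. So d(Nadia,Fay) = 2.

2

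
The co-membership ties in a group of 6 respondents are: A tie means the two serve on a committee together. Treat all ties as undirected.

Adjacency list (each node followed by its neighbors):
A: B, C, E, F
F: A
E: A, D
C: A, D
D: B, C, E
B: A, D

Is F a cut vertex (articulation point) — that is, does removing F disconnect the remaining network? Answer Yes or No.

No

Even without F, every remaining node can still reach every other (the residual graph is connected), so F is not a cut vertex.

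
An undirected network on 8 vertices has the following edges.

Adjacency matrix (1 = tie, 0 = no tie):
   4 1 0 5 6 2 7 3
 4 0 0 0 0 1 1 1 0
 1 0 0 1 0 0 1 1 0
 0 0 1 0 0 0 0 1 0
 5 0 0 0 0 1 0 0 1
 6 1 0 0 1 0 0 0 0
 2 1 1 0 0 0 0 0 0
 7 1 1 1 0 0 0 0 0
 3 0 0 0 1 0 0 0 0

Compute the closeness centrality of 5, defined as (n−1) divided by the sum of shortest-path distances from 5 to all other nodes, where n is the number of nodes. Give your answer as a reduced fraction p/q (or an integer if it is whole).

7/18

Distances from 5: 0:4, 1:4, 2:3, 3:1, 4:2, 6:1, 7:3. Sum = 18.
n = 8, so closeness = 7/18.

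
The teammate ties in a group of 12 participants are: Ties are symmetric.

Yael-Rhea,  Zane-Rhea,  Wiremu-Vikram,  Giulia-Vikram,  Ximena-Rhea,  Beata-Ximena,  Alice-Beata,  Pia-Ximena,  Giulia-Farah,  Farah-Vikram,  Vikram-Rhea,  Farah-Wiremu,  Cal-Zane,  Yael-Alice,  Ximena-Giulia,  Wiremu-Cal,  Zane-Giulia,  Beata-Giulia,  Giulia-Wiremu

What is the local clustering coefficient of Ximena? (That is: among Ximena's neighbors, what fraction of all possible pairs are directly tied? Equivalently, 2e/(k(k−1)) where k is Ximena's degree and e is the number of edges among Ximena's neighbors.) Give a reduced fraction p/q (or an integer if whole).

Ximena's neighbors: Beata, Giulia, Pia, and Rhea (k = 4).
Possible neighbor pairs: C(4,2) = 6. Edges among them: Beata–Giulia → e = 1.
Clustering(Ximena) = 1/6.

1/6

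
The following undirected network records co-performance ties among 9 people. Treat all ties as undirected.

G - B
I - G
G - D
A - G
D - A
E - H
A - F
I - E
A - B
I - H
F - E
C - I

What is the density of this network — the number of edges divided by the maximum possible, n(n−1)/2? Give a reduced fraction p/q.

1/3

There are 12 edges and 9 nodes, so the maximum possible is C(9,2) = 36.
Density = 12/36 = 1/3.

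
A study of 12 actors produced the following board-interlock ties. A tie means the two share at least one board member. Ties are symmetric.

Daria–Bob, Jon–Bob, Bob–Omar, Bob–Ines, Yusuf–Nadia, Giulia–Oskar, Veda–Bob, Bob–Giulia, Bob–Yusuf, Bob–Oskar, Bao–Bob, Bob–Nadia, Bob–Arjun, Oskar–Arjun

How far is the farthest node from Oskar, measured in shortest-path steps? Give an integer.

Distances from Oskar: Arjun:1, Bao:2, Bob:1, Daria:2, Giulia:1, Ines:2, Jon:2, Nadia:2, Omar:2, Veda:2, Yusuf:2.
The largest is 2 (to Ines, Nadia, Daria, Omar, Yusuf, Jon, Bao, and Veda), so the eccentricity of Oskar is 2.

2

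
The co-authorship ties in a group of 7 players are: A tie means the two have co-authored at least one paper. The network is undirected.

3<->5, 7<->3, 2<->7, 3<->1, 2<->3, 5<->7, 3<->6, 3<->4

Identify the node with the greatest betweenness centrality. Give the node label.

Unnormalized betweenness of each node: 1:0, 2:0, 3:25/2, 4:0, 5:0, 6:0, 7:1/2.
3 has the largest value, 25/2, making it the main broker — the node through which the most shortest paths run.

3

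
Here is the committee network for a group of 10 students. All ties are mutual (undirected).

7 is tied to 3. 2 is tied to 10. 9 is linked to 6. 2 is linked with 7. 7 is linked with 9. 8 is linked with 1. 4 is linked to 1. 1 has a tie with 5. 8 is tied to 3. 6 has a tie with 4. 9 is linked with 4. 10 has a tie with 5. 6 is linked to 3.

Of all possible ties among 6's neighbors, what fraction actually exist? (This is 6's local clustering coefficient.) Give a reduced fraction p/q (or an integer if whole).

6's neighbors: 3, 4, and 9 (k = 3).
Possible neighbor pairs: C(3,2) = 3. Edges among them: 4–9 → e = 1.
Clustering(6) = 1/3.

1/3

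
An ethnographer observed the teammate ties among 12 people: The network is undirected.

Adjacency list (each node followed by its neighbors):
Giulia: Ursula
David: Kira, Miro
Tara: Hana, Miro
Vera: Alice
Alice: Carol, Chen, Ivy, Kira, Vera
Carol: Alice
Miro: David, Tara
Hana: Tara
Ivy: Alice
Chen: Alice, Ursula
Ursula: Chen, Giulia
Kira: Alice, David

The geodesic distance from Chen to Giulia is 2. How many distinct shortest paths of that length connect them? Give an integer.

1

The shortest distance is 2, and the only length-2 path is Chen–Ursula–Giulia. So there is exactly 1 shortest path.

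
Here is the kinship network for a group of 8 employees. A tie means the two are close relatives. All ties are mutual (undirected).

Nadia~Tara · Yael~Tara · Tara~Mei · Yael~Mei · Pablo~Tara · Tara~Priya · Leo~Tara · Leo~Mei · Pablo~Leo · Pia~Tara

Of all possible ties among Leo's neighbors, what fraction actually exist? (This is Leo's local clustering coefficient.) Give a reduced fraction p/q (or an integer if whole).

Leo's neighbors: Mei, Pablo, and Tara (k = 3).
Possible neighbor pairs: C(3,2) = 3. Edges among them: Mei–Tara, Pablo–Tara → e = 2.
Clustering(Leo) = 2/3.

2/3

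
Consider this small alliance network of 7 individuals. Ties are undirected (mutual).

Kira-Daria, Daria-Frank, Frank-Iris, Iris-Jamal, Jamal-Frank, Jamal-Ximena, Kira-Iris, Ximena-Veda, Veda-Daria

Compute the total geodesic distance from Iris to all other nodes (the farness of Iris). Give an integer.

10

Distances from Iris: Daria:2, Frank:1, Jamal:1, Kira:1, Veda:3, Ximena:2.
Sum = 2 + 1 + 1 + 1 + 3 + 2 = 10.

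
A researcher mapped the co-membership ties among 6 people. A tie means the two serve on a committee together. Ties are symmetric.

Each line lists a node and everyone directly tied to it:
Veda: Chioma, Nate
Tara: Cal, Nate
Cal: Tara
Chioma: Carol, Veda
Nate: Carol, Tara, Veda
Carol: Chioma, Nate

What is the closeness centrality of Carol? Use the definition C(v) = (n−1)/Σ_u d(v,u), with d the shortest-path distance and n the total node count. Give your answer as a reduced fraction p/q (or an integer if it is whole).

Distances from Carol: Cal:3, Chioma:1, Nate:1, Tara:2, Veda:2. Sum = 9.
n = 6, so closeness = 5/9.

5/9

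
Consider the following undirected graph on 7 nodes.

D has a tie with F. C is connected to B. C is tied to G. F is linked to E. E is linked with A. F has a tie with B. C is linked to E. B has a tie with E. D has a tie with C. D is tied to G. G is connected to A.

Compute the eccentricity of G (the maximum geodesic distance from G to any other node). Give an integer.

Distances from G: A:1, B:2, C:1, D:1, E:2, F:2.
The largest is 2 (to E, F, and B), so the eccentricity of G is 2.

2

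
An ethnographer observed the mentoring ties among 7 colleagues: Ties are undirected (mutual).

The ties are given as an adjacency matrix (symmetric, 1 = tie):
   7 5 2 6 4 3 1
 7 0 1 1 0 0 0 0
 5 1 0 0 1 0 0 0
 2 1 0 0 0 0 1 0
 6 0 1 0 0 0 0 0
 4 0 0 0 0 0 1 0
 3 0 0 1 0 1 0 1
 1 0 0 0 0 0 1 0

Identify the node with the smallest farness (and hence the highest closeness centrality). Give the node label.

Farness (sum of distances to all others) for each node — 1:17, 2:11, 3:12, 4:17, 5:15, 6:20, 7:12.
The smallest farness is 11, for 2, so 2 has the highest closeness.

2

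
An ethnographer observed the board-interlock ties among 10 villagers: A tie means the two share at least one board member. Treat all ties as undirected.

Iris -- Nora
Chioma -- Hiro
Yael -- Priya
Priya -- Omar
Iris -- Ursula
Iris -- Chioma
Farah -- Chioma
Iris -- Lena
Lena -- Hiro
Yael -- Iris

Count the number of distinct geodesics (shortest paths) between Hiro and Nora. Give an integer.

2

The shortest distance is 3. The length-3 paths are: Hiro–Lena–Iris–Nora; Hiro–Chioma–Iris–Nora.
That gives 2 distinct shortest paths.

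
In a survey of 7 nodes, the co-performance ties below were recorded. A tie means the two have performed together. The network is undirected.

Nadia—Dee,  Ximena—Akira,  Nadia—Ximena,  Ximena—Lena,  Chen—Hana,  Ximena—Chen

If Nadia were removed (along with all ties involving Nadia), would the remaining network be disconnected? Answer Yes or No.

Yes

Removing Nadia leaves {Akira, Chen, Hana, Lena, and Ximena} with no path to {Dee}, so the network splits into 2 components. Nadia is a cut vertex.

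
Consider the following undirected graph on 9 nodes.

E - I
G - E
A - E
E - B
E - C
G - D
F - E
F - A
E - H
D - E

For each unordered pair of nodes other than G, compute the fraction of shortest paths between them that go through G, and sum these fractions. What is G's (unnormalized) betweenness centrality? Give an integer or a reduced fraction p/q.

0

No shortest path between any pair of other nodes passes through G.
Summing the contributions gives betweenness(G) = 0.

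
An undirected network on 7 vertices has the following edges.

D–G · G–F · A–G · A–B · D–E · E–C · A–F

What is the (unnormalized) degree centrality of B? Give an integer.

B is directly tied to A. That is 1 neighbor, so the degree of B is 1.

1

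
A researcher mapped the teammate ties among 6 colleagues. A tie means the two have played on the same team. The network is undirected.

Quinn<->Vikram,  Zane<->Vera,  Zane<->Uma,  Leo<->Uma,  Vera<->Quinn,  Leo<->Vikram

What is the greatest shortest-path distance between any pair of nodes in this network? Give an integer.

Eccentricity of each node (its greatest distance to any other): Leo:3, Quinn:3, Uma:3, Vera:3, Vikram:3, Zane:3.
The maximum eccentricity is 3, realized for instance by the pair Zane–Vikram via Zane – Vera – Quinn – Vikram. So the diameter is 3.

3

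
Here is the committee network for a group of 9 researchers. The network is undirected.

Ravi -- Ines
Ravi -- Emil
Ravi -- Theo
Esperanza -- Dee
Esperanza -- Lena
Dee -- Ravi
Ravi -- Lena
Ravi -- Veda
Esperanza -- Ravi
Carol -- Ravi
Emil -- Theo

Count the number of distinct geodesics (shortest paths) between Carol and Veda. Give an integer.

The shortest distance is 2, and the only length-2 path is Carol–Ravi–Veda. So there is exactly 1 shortest path.

1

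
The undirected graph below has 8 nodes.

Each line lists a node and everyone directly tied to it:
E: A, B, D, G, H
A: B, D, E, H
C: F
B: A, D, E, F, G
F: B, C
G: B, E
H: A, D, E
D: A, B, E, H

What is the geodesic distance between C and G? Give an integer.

One shortest route is C – F – B – G, which uses 3 edges, and at distance 2 from C we only reach {B}, which does not include G. So d(C,G) = 3.

3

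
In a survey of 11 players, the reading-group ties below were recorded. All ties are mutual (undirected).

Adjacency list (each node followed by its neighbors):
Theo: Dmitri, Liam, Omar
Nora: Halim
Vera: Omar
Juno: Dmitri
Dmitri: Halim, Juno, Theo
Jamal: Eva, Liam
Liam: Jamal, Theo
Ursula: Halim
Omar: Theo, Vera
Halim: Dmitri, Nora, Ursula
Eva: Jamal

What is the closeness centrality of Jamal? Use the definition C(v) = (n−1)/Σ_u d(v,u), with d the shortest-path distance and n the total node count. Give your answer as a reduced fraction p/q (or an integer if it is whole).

5/16

Distances from Jamal: Dmitri:3, Eva:1, Halim:4, Juno:4, Liam:1, Nora:5, Omar:3, Theo:2, Ursula:5, Vera:4. Sum = 32.
n = 11, so closeness = 10/32 = 5/16.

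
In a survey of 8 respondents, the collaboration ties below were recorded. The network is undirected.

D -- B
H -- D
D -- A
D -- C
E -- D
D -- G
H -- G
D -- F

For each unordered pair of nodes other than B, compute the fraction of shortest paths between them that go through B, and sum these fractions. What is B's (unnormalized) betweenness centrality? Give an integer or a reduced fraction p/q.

0

No shortest path between any pair of other nodes passes through B.
Summing the contributions gives betweenness(B) = 0.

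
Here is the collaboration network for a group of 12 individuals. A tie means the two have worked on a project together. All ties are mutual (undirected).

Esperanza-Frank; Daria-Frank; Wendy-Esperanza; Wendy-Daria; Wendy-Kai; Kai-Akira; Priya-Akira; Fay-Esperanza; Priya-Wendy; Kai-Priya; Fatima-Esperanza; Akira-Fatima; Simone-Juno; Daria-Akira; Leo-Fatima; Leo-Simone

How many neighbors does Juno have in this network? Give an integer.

Juno is directly tied to Simone. That is 1 neighbor, so the degree of Juno is 1.

1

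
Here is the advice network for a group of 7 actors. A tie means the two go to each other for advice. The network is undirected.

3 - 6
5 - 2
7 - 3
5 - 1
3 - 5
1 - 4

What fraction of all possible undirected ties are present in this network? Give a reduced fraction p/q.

2/7

There are 6 edges and 7 nodes, so the maximum possible is C(7,2) = 21.
Density = 6/21 = 2/7.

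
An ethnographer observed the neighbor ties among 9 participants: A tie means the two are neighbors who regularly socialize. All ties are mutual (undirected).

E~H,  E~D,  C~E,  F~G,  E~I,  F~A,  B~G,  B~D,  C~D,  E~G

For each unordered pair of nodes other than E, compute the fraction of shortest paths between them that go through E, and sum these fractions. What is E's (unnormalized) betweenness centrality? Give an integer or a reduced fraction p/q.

Pairs whose geodesics pass through E — F–H: 1; F–I: 1; F–D: 1/2; F–C: 1; H–B: 2/2; H–I: 1; H–D: 1; H–C: 1; H–A: 1; H–G: 1; B–I: 2/2; I–D: 1; I–C: 1; I–A: 1 … (+5 more pairs).
All other pairs contribute 0.
Summing the contributions gives betweenness(E) = 35/2.

35/2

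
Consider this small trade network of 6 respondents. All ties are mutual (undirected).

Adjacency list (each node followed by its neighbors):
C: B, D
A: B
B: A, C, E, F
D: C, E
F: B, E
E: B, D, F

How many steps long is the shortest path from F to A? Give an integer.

2

One shortest route is F – B – A, which uses 2 edges, and F and A are not directly tied, so nothing shorter exists. So d(F,A) = 2.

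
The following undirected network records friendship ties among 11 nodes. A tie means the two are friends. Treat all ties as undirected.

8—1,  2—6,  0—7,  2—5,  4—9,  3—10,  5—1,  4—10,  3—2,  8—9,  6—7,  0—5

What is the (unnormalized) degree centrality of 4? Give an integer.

2

4 is directly tied to 9 and 10. That is 2 neighbors, so the degree of 4 is 2.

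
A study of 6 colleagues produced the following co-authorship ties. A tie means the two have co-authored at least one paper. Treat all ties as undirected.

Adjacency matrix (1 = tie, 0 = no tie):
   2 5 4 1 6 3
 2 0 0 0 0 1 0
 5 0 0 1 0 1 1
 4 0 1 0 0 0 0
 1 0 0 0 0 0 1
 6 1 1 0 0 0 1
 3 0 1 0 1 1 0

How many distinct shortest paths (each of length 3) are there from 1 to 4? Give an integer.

The shortest distance is 3, and the only length-3 path is 1–3–5–4. So there is exactly 1 shortest path.

1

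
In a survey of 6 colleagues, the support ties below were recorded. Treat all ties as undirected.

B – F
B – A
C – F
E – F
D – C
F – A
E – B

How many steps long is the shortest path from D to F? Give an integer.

One shortest route is D – C – F, which uses 2 edges, and D and F are not directly tied, so nothing shorter exists. So d(D,F) = 2.

2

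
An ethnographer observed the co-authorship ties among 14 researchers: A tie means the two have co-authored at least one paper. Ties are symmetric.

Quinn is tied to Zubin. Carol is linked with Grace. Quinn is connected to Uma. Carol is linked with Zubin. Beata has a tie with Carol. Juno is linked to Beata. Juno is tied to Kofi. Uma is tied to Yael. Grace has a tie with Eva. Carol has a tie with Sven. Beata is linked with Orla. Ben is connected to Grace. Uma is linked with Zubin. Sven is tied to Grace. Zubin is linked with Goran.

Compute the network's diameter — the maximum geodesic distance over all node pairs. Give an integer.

Eccentricity of each node (its greatest distance to any other): Beata:4, Ben:5, Carol:3, Eva:5, Goran:5, Grace:4, Juno:5, Kofi:6, Orla:5, Quinn:5, Sven:4, Uma:5, Yael:6, Zubin:4.
The maximum eccentricity is 6, realized for instance by the pair Yael–Kofi via Yael – Uma – Zubin – Carol – Beata – Juno – Kofi. So the diameter is 6.

6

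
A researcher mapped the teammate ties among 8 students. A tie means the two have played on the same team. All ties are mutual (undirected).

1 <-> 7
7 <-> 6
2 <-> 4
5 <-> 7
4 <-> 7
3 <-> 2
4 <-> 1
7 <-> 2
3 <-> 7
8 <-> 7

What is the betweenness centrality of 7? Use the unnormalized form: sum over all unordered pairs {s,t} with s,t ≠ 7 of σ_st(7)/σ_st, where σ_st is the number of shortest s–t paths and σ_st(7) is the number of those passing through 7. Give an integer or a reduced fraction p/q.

17

Pairs whose geodesics pass through 7 — 8–5: 1; 8–2: 1; 8–4: 1; 8–6: 1; 8–3: 1; 8–1: 1; 5–2: 1; 5–4: 1; 5–6: 1; 5–3: 1; 5–1: 1; 2–6: 1; 2–1: 1/2; 4–6: 1 … (+4 more pairs).
All other pairs contribute 0.
Summing the contributions gives betweenness(7) = 17.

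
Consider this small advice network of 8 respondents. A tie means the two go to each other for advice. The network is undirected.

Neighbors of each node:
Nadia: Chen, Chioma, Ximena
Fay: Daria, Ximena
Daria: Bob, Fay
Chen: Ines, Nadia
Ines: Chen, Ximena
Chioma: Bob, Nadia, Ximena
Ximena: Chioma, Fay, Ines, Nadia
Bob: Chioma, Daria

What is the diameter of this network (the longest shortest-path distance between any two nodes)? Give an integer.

Eccentricity of each node (its greatest distance to any other): Bob:3, Chen:4, Chioma:2, Daria:4, Fay:3, Ines:3, Nadia:3, Ximena:2.
The maximum eccentricity is 4, realized for instance by the pair Chen–Daria via Chen – Nadia – Chioma – Bob – Daria. So the diameter is 4.

4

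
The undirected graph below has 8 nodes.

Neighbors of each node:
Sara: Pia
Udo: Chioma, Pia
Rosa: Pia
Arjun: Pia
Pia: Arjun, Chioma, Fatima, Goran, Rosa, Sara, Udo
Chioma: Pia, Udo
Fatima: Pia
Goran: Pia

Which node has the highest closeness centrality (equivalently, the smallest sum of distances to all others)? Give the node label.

Farness (sum of distances to all others) for each node — Arjun:13, Chioma:12, Fatima:13, Goran:13, Pia:7, Rosa:13, Sara:13, Udo:12.
The smallest farness is 7, for Pia, so Pia has the highest closeness.

Pia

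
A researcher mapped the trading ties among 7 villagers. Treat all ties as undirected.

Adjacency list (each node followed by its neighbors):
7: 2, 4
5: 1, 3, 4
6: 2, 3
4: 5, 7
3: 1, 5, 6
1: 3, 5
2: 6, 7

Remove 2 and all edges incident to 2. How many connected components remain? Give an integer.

1

2's neighbors (6 and 7) remain reachable from one another through other ties, so the rest of the network stays in one piece.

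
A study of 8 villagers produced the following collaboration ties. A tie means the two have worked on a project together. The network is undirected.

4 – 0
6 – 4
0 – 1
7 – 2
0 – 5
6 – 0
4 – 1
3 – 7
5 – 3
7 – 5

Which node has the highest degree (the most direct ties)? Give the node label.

Degrees — 0:4, 1:2, 2:1, 3:2, 4:3, 5:3, 6:2, 7:3.
The maximum is 4, attained only by 0.

0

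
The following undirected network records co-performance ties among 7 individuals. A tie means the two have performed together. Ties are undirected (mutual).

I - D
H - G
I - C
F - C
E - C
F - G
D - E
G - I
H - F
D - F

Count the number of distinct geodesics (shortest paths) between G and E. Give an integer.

The shortest distance is 3. The length-3 paths are: G–F–D–E; G–I–D–E; G–F–C–E; G–I–C–E.
That gives 4 distinct shortest paths.

4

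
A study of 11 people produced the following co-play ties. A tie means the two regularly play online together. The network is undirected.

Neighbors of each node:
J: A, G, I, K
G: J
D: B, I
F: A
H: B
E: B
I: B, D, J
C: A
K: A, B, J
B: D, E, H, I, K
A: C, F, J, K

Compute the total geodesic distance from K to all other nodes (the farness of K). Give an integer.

17

Distances from K: A:1, B:1, C:2, D:2, E:2, F:2, G:2, H:2, I:2, J:1.
Sum = 1 + 1 + 2 + 2 + 2 + 2 + 2 + 2 + 2 + 1 = 17.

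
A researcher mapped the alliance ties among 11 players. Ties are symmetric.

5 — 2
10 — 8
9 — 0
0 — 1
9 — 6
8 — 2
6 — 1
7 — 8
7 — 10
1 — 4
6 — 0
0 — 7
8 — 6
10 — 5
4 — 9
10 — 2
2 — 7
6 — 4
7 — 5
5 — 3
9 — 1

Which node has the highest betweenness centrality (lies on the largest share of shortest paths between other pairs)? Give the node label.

7

Unnormalized betweenness of each node: 0:43/4, 1:11/12, 2:3/2, 3:0, 4:0, 5:9, 6:29/3, 7:27/2, 8:37/4, 9:11/12, 10:3/2.
7 has the largest value, 27/2, making it the main broker — the node through which the most shortest paths run.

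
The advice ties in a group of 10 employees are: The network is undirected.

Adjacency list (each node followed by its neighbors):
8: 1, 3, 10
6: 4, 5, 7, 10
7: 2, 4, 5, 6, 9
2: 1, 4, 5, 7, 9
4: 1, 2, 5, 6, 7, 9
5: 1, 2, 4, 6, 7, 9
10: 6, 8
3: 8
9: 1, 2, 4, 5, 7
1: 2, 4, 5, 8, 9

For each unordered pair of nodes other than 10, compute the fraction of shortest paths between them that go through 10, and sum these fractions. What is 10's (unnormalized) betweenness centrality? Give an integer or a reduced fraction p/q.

12/5

Pairs whose geodesics pass through 10 — 6–3: 1; 6–8: 1; 7–3: 1/5; 7–8: 1/5.
All other pairs contribute 0.
Summing the contributions gives betweenness(10) = 12/5.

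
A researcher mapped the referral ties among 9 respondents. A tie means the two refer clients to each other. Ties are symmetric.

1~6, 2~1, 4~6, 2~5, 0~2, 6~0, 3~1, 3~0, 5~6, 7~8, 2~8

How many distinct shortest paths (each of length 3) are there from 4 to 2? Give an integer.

The shortest distance is 3. The length-3 paths are: 4–6–5–2; 4–6–0–2; 4–6–1–2.
That gives 3 distinct shortest paths.

3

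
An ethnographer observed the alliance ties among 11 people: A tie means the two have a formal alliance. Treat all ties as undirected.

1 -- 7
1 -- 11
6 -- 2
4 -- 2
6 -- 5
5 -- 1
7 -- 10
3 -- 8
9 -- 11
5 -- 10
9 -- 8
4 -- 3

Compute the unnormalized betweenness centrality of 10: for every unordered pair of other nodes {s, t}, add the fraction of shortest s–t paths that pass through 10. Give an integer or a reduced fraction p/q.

Pairs whose geodesics pass through 10 — 7–5: 1/2; 7–6: 1/2; 7–2: 1/2; 7–4: 1/2.
All other pairs contribute 0.
Summing the contributions gives betweenness(10) = 2.

2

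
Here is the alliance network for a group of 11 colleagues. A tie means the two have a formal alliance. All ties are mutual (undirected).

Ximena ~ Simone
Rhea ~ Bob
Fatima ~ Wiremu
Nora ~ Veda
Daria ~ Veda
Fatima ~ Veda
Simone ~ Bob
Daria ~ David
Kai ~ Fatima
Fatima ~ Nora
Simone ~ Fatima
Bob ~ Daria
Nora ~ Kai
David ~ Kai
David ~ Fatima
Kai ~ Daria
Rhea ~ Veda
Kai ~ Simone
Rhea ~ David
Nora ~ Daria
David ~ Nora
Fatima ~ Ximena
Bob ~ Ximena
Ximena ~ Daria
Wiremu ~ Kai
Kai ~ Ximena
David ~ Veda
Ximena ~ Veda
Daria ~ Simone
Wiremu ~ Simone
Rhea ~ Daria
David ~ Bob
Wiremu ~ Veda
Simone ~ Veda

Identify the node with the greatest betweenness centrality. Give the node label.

Veda

Unnormalized betweenness of each node: Bob:16/15, Daria:489/140, David:1229/420, Fatima:823/420, Kai:139/60, Nora:13/42, Rhea:1/5, Simone:281/105, Veda:289/60, Wiremu:1/7, Ximena:153/140.
Veda has the largest value, 289/60, making it the main broker — the node through which the most shortest paths run.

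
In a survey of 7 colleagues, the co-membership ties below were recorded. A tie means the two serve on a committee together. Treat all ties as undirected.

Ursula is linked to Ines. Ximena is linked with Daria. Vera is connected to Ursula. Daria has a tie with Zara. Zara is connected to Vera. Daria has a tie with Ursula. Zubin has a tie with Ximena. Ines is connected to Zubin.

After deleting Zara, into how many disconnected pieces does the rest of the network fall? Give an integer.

1

Zara's neighbors (Daria and Vera) remain reachable from one another through other ties, so the rest of the network stays in one piece.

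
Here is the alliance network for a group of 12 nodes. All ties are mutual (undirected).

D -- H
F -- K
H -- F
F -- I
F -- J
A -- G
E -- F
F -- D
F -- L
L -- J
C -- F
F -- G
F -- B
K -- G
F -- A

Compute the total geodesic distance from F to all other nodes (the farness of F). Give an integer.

Distances from F: A:1, B:1, C:1, D:1, E:1, G:1, H:1, I:1, J:1, K:1, L:1.
Sum = 1 + 1 + 1 + 1 + 1 + 1 + 1 + 1 + 1 + 1 + 1 = 11.

11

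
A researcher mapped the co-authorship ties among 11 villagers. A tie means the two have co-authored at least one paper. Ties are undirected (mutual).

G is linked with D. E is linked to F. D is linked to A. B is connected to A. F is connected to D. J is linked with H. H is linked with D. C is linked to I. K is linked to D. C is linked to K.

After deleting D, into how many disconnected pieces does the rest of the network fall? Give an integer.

5

Without D, the remaining ties split the others into: {H, J}; {E, F}; {A, B}; {C, I, K}; {G}.
That's 5 separate components.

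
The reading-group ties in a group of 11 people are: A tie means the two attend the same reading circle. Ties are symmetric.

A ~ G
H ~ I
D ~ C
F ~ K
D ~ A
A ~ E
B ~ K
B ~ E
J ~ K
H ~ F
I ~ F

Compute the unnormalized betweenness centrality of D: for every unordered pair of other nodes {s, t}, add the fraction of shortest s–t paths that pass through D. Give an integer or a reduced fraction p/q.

Pairs whose geodesics pass through D — K–C: 1; H–C: 1; I–C: 1; E–C: 1; B–C: 1; C–F: 1; C–G: 1; C–A: 1; C–J: 1.
All other pairs contribute 0.
Summing the contributions gives betweenness(D) = 9.

9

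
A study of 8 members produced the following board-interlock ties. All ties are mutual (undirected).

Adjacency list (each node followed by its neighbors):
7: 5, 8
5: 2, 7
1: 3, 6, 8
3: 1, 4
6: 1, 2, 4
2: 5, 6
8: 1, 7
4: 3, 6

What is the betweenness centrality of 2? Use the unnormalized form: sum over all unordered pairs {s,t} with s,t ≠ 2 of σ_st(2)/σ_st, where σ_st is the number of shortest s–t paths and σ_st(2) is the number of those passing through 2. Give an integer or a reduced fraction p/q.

4

Pairs whose geodesics pass through 2 — 6–5: 1; 6–7: 1/2; 5–1: 1/2; 5–3: 2/3; 5–4: 1; 7–4: 1/3.
All other pairs contribute 0.
Summing the contributions gives betweenness(2) = 4.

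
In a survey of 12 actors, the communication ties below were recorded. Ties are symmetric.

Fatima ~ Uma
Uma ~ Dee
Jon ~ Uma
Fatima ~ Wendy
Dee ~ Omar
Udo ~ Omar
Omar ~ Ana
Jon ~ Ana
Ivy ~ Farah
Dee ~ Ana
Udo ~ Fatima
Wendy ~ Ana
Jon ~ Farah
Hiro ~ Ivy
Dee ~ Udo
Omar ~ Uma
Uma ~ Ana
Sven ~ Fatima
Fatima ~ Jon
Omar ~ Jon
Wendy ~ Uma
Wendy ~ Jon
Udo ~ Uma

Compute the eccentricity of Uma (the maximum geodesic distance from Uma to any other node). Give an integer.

4

Distances from Uma: Ana:1, Dee:1, Farah:2, Fatima:1, Hiro:4, Ivy:3, Jon:1, Omar:1, Sven:2, Udo:1, Wendy:1.
The largest is 4 (to Hiro), so the eccentricity of Uma is 4.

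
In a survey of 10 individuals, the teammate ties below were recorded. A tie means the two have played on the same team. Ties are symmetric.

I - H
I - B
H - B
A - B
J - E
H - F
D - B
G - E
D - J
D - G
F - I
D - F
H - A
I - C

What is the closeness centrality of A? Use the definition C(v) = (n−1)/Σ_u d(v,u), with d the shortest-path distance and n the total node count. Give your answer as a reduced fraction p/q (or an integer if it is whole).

Distances from A: B:1, C:3, D:2, E:4, F:2, G:3, H:1, I:2, J:3. Sum = 21.
n = 10, so closeness = 9/21 = 3/7.

3/7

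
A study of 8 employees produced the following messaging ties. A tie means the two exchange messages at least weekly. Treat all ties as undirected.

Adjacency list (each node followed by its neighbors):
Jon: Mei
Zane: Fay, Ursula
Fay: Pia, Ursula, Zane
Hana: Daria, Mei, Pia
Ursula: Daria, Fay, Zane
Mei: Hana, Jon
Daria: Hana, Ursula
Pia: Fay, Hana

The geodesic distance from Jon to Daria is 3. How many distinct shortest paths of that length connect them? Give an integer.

1

The shortest distance is 3, and the only length-3 path is Jon–Mei–Hana–Daria. So there is exactly 1 shortest path.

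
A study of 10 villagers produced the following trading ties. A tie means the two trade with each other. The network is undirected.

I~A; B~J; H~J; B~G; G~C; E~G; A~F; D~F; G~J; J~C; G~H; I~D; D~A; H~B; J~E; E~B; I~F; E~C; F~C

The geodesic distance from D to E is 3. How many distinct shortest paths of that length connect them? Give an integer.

1

The shortest distance is 3, and the only length-3 path is D–F–C–E. So there is exactly 1 shortest path.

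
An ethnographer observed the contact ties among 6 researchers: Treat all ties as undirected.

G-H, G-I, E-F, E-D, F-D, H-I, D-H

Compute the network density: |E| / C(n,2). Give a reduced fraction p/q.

7/15

There are 7 edges and 6 nodes, so the maximum possible is C(6,2) = 15.
Density = 7/15.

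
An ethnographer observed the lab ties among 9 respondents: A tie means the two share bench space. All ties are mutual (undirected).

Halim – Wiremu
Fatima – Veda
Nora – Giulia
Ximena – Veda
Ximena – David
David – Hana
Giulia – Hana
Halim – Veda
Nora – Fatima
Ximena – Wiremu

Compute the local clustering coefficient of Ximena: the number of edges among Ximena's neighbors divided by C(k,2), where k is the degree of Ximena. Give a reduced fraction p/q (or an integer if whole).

Ximena's neighbors: David, Veda, and Wiremu (k = 3).
Possible neighbor pairs: C(3,2) = 3. Edges among them: none → e = 0.
Clustering(Ximena) = 0/3 = 0.

0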